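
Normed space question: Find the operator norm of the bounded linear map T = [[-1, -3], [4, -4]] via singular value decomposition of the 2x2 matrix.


A^T A = [[17, -13], [-13, 25]]
trace(A^T A) = 42, det(A^T A) = 256
discriminant = 42^2 - 4*256 = 740
Largest eigenvalue of A^T A = (trace + sqrt(disc))/2 = 34.6015
||T|| = sqrt(34.6015) = 5.8823

5.8823


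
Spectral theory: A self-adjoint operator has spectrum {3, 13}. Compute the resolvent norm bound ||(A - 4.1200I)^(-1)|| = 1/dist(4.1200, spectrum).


dist(4.1200, {3, 13}) = min(|4.1200 - 3|, |4.1200 - 13|)
= min(1.1200, 8.8800) = 1.1200
Resolvent bound = 1/1.1200 = 0.8929

0.8929


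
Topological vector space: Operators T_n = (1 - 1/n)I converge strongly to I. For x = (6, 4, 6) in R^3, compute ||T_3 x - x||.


T_3 x - x = (1 - 1/3)x - x = -x/3
||x|| = sqrt(88) = 9.3808
||T_3 x - x|| = ||x||/3 = 9.3808/3 = 3.1269

3.1269


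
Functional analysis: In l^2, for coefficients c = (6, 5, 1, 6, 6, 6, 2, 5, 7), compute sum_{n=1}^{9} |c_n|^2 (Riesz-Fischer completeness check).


sum |c_n|^2 = 6^2 + 5^2 + 1^2 + 6^2 + 6^2 + 6^2 + 2^2 + 5^2 + 7^2
= 36 + 25 + 1 + 36 + 36 + 36 + 4 + 25 + 49
= 248

248


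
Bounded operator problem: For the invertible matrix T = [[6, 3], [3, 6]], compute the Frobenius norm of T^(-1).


det(T) = 6*6 - 3*3 = 27
T^(-1) = (1/27) * [[6, -3], [-3, 6]] = [[0.2222, -0.1111], [-0.1111, 0.2222]]
||T^(-1)||_F^2 = 0.2222^2 + (-0.1111)^2 + (-0.1111)^2 + 0.2222^2 = 0.1235
||T^(-1)||_F = sqrt(0.1235) = 0.3514

0.3514


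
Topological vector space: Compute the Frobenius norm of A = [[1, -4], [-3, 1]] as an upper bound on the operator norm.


||A||_F^2 = sum a_ij^2
= 1^2 + (-4)^2 + (-3)^2 + 1^2
= 1 + 16 + 9 + 1 = 27
||A||_F = sqrt(27) = 5.1962

5.1962


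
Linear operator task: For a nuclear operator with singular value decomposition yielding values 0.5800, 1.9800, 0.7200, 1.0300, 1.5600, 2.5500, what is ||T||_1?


The nuclear norm is the sum of all singular values.
||T||_1 = 0.5800 + 1.9800 + 0.7200 + 1.0300 + 1.5600 + 2.5500
= 8.4200

8.4200


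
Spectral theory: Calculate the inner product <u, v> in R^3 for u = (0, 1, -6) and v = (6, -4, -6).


Computing the standard inner product <u, v> = sum u_i * v_i
= 0*6 + 1*-4 + -6*-6
= 0 + -4 + 36
= 32

32


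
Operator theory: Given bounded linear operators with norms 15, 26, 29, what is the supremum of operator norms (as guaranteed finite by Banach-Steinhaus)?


By the Uniform Boundedness Principle, the supremum of norms is finite.
sup_k ||T_k|| = max(15, 26, 29) = 29

29


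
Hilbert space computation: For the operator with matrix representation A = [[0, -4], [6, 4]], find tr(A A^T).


trace(A * A^T) = sum of squares of all entries
= 0^2 + (-4)^2 + 6^2 + 4^2
= 0 + 16 + 36 + 16
= 68

68


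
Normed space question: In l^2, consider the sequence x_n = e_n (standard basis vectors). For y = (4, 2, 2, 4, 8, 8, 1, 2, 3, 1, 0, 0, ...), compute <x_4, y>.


x_4 = e_4 is the standard basis vector with 1 in position 4.
<x_4, y> = y_4 = 4
As n -> infinity, <x_n, y> -> 0, confirming weak convergence of (x_n) to 0.

4


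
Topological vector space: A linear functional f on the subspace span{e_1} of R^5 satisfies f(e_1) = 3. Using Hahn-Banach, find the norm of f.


The norm of f is given by ||f|| = sup_{||x||=1} |f(x)|.
On span{e_1}, ||e_1|| = 1, so ||f|| = |f(e_1)| / ||e_1||
= |3| / 1 = 3.0000

3.0000


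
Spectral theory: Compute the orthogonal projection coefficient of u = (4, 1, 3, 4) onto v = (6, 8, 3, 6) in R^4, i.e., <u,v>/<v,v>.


Computing <u,v> = 4*6 + 1*8 + 3*3 + 4*6 = 65
Computing <v,v> = 6^2 + 8^2 + 3^2 + 6^2 = 145
Projection coefficient = 65/145 = 0.4483

0.4483


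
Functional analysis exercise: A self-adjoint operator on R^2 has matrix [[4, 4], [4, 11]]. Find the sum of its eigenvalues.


For a self-adjoint (symmetric) matrix, the eigenvalues are real.
The sum of eigenvalues equals the trace of the matrix.
trace = 4 + 11 = 15

15


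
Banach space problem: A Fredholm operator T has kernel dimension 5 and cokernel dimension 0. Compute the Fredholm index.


The Fredholm index is defined as ind(T) = dim(ker T) - dim(coker T)
= 5 - 0
= 5

5


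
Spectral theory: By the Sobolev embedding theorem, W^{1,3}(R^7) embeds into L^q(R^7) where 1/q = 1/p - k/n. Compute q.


Using the Sobolev embedding formula: 1/q = 1/p - k/n
1/q = 1/3 - 1/7 = 4/21
q = 1/(4/21) = 21/4 = 5.2500

5.2500


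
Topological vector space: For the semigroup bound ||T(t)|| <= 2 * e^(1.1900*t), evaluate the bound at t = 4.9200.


||T(4.9200)|| <= 2 * exp(1.1900 * 4.9200)
= 2 * exp(5.8548)
= 2 * 348.9051
= 697.8102

697.8102


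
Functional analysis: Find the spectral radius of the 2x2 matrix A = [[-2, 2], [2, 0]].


For a 2x2 matrix, eigenvalues satisfy lambda^2 - (trace)*lambda + det = 0
trace = -2 + 0 = -2
det = -2*0 - 2*2 = -4
discriminant = (-2)^2 - 4*(-4) = 20
spectral radius = max |eigenvalue| = 3.2361

3.2361


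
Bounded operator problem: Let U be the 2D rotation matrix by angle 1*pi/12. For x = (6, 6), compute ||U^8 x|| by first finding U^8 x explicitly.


U is a rotation by theta = 1*pi/12
U^8 = rotation by 8*theta = 8*pi/12
cos(8*pi/12) = -0.5000, sin(8*pi/12) = 0.8660
U^8 x = (-0.5000 * 6 - 0.8660 * 6, 0.8660 * 6 + -0.5000 * 6)
= (-8.1962, 2.1962)
||U^8 x|| = sqrt((-8.1962)^2 + 2.1962^2) = sqrt(72.0000) = 8.4853

8.4853


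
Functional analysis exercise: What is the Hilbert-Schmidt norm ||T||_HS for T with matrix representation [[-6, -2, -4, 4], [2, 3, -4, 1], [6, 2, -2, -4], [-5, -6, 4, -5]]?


The Hilbert-Schmidt norm is sqrt(sum of squares of all entries).
Sum of squares = (-6)^2 + (-2)^2 + (-4)^2 + 4^2 + 2^2 + 3^2 + (-4)^2 + 1^2 + 6^2 + 2^2 + (-2)^2 + (-4)^2 + (-5)^2 + (-6)^2 + 4^2 + (-5)^2
= 36 + 4 + 16 + 16 + 4 + 9 + 16 + 1 + 36 + 4 + 4 + 16 + 25 + 36 + 16 + 25 = 264
||T||_HS = sqrt(264) = 16.2481

16.2481


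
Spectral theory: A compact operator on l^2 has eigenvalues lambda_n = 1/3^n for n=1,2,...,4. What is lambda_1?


The eigenvalue formula gives lambda_1 = 1/3^1
= 1/3
= 0.3333

0.3333


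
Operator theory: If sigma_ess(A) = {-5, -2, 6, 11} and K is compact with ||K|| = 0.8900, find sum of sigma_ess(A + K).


By Weyl's theorem, the essential spectrum is invariant under compact perturbations.
sigma_ess(A + K) = sigma_ess(A) = {-5, -2, 6, 11}
Sum = -5 + -2 + 6 + 11 = 10

10


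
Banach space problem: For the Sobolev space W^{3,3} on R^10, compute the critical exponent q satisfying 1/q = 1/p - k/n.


Using the Sobolev embedding formula: 1/q = 1/p - k/n
1/q = 1/3 - 3/10 = 1/30
q = 1/(1/30) = 30

30.0000


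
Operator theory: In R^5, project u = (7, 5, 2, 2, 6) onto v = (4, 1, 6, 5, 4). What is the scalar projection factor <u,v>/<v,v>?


Computing <u,v> = 7*4 + 5*1 + 2*6 + 2*5 + 6*4 = 79
Computing <v,v> = 4^2 + 1^2 + 6^2 + 5^2 + 4^2 = 94
Projection coefficient = 79/94 = 0.8404

0.8404


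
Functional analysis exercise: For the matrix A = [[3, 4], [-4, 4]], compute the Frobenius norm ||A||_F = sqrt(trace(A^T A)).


||A||_F^2 = sum a_ij^2
= 3^2 + 4^2 + (-4)^2 + 4^2
= 9 + 16 + 16 + 16 = 57
||A||_F = sqrt(57) = 7.5498

7.5498


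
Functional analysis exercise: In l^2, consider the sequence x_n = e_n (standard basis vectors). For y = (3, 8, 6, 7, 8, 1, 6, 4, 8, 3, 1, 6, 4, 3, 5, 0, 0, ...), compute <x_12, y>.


x_12 = e_12 is the standard basis vector with 1 in position 12.
<x_12, y> = y_12 = 6
As n -> infinity, <x_n, y> -> 0, confirming weak convergence of (x_n) to 0.

6


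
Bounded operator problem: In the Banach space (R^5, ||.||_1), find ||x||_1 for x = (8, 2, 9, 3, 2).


The l^1 norm equals the sum of absolute values of all components.
||x||_1 = 8 + 2 + 9 + 3 + 2
= 24

24.0000


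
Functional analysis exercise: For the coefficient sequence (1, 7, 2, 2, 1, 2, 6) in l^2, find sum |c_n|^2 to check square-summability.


sum |c_n|^2 = 1^2 + 7^2 + 2^2 + 2^2 + 1^2 + 2^2 + 6^2
= 1 + 49 + 4 + 4 + 1 + 4 + 36
= 99

99


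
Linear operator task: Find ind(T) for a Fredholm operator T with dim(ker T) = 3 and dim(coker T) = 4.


The Fredholm index is defined as ind(T) = dim(ker T) - dim(coker T)
= 3 - 4
= -1

-1


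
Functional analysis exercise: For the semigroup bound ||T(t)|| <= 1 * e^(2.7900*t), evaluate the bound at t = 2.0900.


||T(2.0900)|| <= 1 * exp(2.7900 * 2.0900)
= 1 * exp(5.8311)
= 1 * 340.7333
= 340.7333

340.7333


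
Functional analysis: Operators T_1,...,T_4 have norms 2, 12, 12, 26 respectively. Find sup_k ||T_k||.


By the Uniform Boundedness Principle, the supremum of norms is finite.
sup_k ||T_k|| = max(2, 12, 12, 26) = 26

26


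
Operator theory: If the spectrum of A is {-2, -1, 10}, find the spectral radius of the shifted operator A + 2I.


Spectrum of A + 2I = {0, 1, 12}
Spectral radius = max |lambda| over the shifted spectrum
= max(0, 1, 12) = 12

12


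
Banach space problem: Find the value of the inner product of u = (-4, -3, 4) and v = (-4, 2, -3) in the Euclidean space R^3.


Computing the standard inner product <u, v> = sum u_i * v_i
= -4*-4 + -3*2 + 4*-3
= 16 + -6 + -12
= -2

-2


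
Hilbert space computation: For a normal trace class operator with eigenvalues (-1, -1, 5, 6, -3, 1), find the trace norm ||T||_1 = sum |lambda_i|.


For a normal operator, singular values equal |eigenvalues|.
Trace norm = sum |lambda_i| = 1 + 1 + 5 + 6 + 3 + 1
= 17

17


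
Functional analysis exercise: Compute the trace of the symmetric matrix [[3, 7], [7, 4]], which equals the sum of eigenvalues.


For a self-adjoint (symmetric) matrix, the eigenvalues are real.
The sum of eigenvalues equals the trace of the matrix.
trace = 3 + 4 = 7

7


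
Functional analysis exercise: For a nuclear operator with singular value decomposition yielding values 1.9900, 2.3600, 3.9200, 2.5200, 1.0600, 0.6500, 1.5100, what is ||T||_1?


The nuclear norm is the sum of all singular values.
||T||_1 = 1.9900 + 2.3600 + 3.9200 + 2.5200 + 1.0600 + 0.6500 + 1.5100
= 14.0100

14.0100


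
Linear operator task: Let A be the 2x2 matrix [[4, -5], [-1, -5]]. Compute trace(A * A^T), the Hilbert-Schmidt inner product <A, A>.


trace(A * A^T) = sum of squares of all entries
= 4^2 + (-5)^2 + (-1)^2 + (-5)^2
= 16 + 25 + 1 + 25
= 67

67


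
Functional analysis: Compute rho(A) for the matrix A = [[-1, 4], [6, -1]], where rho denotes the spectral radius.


For a 2x2 matrix, eigenvalues satisfy lambda^2 - (trace)*lambda + det = 0
trace = -1 + -1 = -2
det = -1*-1 - 4*6 = -23
discriminant = (-2)^2 - 4*(-23) = 96
spectral radius = max |eigenvalue| = 5.8990

5.8990


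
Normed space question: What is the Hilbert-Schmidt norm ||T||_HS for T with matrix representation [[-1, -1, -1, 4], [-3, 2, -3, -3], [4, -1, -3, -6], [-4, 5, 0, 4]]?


The Hilbert-Schmidt norm is sqrt(sum of squares of all entries).
Sum of squares = (-1)^2 + (-1)^2 + (-1)^2 + 4^2 + (-3)^2 + 2^2 + (-3)^2 + (-3)^2 + 4^2 + (-1)^2 + (-3)^2 + (-6)^2 + (-4)^2 + 5^2 + 0^2 + 4^2
= 1 + 1 + 1 + 16 + 9 + 4 + 9 + 9 + 16 + 1 + 9 + 36 + 16 + 25 + 0 + 16 = 169
||T||_HS = sqrt(169) = 13.0000

13.0000


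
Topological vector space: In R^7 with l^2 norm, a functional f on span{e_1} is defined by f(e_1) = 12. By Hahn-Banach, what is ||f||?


The norm of f is given by ||f|| = sup_{||x||=1} |f(x)|.
On span{e_1}, ||e_1|| = 1, so ||f|| = |f(e_1)| / ||e_1||
= |12| / 1 = 12.0000

12.0000


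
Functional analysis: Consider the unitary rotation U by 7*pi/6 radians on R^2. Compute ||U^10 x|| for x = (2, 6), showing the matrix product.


U is a rotation by theta = 7*pi/6
U^10 = rotation by 10*theta = 70*pi/6 = 10*pi/6 (mod 2*pi)
cos(10*pi/6) = 0.5000, sin(10*pi/6) = -0.8660
U^10 x = (0.5000 * 2 - -0.8660 * 6, -0.8660 * 2 + 0.5000 * 6)
= (6.1962, 1.2679)
||U^10 x|| = sqrt(6.1962^2 + 1.2679^2) = sqrt(40.0000) = 6.3246

6.3246


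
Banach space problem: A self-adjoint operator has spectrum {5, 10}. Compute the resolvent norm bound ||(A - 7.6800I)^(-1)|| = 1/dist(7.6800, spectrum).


dist(7.6800, {5, 10}) = min(|7.6800 - 5|, |7.6800 - 10|)
= min(2.6800, 2.3200) = 2.3200
Resolvent bound = 1/2.3200 = 0.4310

0.4310


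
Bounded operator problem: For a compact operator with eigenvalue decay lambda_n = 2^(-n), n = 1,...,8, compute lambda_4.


The eigenvalue formula gives lambda_4 = 1/2^4
= 1/16
= 0.0625

0.0625


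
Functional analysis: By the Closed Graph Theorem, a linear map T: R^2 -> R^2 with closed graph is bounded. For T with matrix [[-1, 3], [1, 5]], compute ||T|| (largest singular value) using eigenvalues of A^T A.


A^T A = [[2, 2], [2, 34]]
trace(A^T A) = 36, det(A^T A) = 64
discriminant = 36^2 - 4*64 = 1040
Largest eigenvalue of A^T A = (trace + sqrt(disc))/2 = 34.1245
||T|| = sqrt(34.1245) = 5.8416

5.8416


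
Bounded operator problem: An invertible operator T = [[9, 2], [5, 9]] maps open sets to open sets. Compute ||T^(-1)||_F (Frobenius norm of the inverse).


det(T) = 9*9 - 2*5 = 71
T^(-1) = (1/71) * [[9, -2], [-5, 9]] = [[0.1268, -0.0282], [-0.0704, 0.1268]]
||T^(-1)||_F^2 = 0.1268^2 + (-0.0282)^2 + (-0.0704)^2 + 0.1268^2 = 0.0379
||T^(-1)||_F = sqrt(0.0379) = 0.1947

0.1947


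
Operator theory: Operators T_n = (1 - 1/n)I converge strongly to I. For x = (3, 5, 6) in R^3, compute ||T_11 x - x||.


T_11 x - x = (1 - 1/11)x - x = -x/11
||x|| = sqrt(70) = 8.3666
||T_11 x - x|| = ||x||/11 = 8.3666/11 = 0.7606

0.7606


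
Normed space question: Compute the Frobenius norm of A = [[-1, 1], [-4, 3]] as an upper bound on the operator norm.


||A||_F^2 = sum a_ij^2
= (-1)^2 + 1^2 + (-4)^2 + 3^2
= 1 + 1 + 16 + 9 = 27
||A||_F = sqrt(27) = 5.1962

5.1962


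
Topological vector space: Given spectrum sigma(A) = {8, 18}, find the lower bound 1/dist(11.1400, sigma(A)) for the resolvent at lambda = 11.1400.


dist(11.1400, {8, 18}) = min(|11.1400 - 8|, |11.1400 - 18|)
= min(3.1400, 6.8600) = 3.1400
Resolvent bound = 1/3.1400 = 0.3185

0.3185


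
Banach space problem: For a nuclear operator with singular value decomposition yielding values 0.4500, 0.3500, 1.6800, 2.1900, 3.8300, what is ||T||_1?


The nuclear norm is the sum of all singular values.
||T||_1 = 0.4500 + 0.3500 + 1.6800 + 2.1900 + 3.8300
= 8.5000

8.5000


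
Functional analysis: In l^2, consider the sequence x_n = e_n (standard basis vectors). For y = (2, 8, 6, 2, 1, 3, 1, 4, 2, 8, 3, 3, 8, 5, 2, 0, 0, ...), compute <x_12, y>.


x_12 = e_12 is the standard basis vector with 1 in position 12.
<x_12, y> = y_12 = 3
As n -> infinity, <x_n, y> -> 0, confirming weak convergence of (x_n) to 0.

3


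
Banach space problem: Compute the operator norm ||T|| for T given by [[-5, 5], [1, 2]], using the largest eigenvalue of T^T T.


A^T A = [[26, -23], [-23, 29]]
trace(A^T A) = 55, det(A^T A) = 225
discriminant = 55^2 - 4*225 = 2125
Largest eigenvalue of A^T A = (trace + sqrt(disc))/2 = 50.5489
||T|| = sqrt(50.5489) = 7.1098

7.1098


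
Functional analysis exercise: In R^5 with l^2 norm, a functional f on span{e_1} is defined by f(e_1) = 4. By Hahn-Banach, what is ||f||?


The norm of f is given by ||f|| = sup_{||x||=1} |f(x)|.
On span{e_1}, ||e_1|| = 1, so ||f|| = |f(e_1)| / ||e_1||
= |4| / 1 = 4.0000

4.0000


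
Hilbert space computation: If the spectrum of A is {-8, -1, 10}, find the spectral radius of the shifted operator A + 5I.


Spectrum of A + 5I = {-3, 4, 15}
Spectral radius = max |lambda| over the shifted spectrum
= max(3, 4, 15) = 15

15


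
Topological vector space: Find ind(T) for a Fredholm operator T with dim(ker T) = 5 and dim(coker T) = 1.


The Fredholm index is defined as ind(T) = dim(ker T) - dim(coker T)
= 5 - 1
= 4

4


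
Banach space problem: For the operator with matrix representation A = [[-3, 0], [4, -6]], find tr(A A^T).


trace(A * A^T) = sum of squares of all entries
= (-3)^2 + 0^2 + 4^2 + (-6)^2
= 9 + 0 + 16 + 36
= 61

61


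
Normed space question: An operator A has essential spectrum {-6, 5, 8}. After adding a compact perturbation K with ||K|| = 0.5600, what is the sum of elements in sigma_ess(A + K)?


By Weyl's theorem, the essential spectrum is invariant under compact perturbations.
sigma_ess(A + K) = sigma_ess(A) = {-6, 5, 8}
Sum = -6 + 5 + 8 = 7

7


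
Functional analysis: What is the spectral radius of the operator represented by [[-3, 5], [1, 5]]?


For a 2x2 matrix, eigenvalues satisfy lambda^2 - (trace)*lambda + det = 0
trace = -3 + 5 = 2
det = -3*5 - 5*1 = -20
discriminant = 2^2 - 4*(-20) = 84
spectral radius = max |eigenvalue| = 5.5826

5.5826


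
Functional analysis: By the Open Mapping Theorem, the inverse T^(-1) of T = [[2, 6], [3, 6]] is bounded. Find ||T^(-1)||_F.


det(T) = 2*6 - 6*3 = -6
T^(-1) = (1/-6) * [[6, -6], [-3, 2]] = [[-1.0000, 1.0000], [0.5000, -0.3333]]
||T^(-1)||_F^2 = (-1.0000)^2 + 1.0000^2 + 0.5000^2 + (-0.3333)^2 = 2.3611
||T^(-1)||_F = sqrt(2.3611) = 1.5366

1.5366


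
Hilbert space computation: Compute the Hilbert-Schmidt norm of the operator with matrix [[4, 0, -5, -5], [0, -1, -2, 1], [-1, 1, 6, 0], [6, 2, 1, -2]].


The Hilbert-Schmidt norm is sqrt(sum of squares of all entries).
Sum of squares = 4^2 + 0^2 + (-5)^2 + (-5)^2 + 0^2 + (-1)^2 + (-2)^2 + 1^2 + (-1)^2 + 1^2 + 6^2 + 0^2 + 6^2 + 2^2 + 1^2 + (-2)^2
= 16 + 0 + 25 + 25 + 0 + 1 + 4 + 1 + 1 + 1 + 36 + 0 + 36 + 4 + 1 + 4 = 155
||T||_HS = sqrt(155) = 12.4499

12.4499


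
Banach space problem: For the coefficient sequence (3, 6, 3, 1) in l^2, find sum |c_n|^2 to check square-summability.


sum |c_n|^2 = 3^2 + 6^2 + 3^2 + 1^2
= 9 + 36 + 9 + 1
= 55

55


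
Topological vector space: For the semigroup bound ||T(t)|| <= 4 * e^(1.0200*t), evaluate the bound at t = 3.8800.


||T(3.8800)|| <= 4 * exp(1.0200 * 3.8800)
= 4 * exp(3.9576)
= 4 * 52.3316
= 209.3263

209.3263


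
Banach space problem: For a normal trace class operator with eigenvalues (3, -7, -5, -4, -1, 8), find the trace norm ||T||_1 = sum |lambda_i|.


For a normal operator, singular values equal |eigenvalues|.
Trace norm = sum |lambda_i| = 3 + 7 + 5 + 4 + 1 + 8
= 28

28


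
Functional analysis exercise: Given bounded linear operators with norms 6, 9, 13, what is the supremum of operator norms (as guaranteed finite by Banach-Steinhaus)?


By the Uniform Boundedness Principle, the supremum of norms is finite.
sup_k ||T_k|| = max(6, 9, 13) = 13

13


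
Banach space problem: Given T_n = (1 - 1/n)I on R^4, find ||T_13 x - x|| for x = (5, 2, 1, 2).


T_13 x - x = (1 - 1/13)x - x = -x/13
||x|| = sqrt(34) = 5.8310
||T_13 x - x|| = ||x||/13 = 5.8310/13 = 0.4485

0.4485


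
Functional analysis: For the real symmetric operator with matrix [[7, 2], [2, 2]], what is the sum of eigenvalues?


For a self-adjoint (symmetric) matrix, the eigenvalues are real.
The sum of eigenvalues equals the trace of the matrix.
trace = 7 + 2 = 9

9


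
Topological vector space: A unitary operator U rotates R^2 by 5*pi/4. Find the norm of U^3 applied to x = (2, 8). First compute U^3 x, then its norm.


U is a rotation by theta = 5*pi/4
U^3 = rotation by 3*theta = 15*pi/4 = 7*pi/4 (mod 2*pi)
cos(7*pi/4) = 0.7071, sin(7*pi/4) = -0.7071
U^3 x = (0.7071 * 2 - -0.7071 * 8, -0.7071 * 2 + 0.7071 * 8)
= (7.0711, 4.2426)
||U^3 x|| = sqrt(7.0711^2 + 4.2426^2) = sqrt(68.0000) = 8.2462

8.2462


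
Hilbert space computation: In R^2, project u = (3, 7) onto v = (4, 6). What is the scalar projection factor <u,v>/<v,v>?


Computing <u,v> = 3*4 + 7*6 = 54
Computing <v,v> = 4^2 + 6^2 = 52
Projection coefficient = 54/52 = 1.0385

1.0385


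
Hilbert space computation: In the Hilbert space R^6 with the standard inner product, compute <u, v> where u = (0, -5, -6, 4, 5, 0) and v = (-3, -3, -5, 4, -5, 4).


Computing the standard inner product <u, v> = sum u_i * v_i
= 0*-3 + -5*-3 + -6*-5 + 4*4 + 5*-5 + 0*4
= 0 + 15 + 30 + 16 + -25 + 0
= 36

36


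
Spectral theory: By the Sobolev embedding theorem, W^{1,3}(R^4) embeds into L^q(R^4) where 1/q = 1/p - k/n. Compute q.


Using the Sobolev embedding formula: 1/q = 1/p - k/n
1/q = 1/3 - 1/4 = 1/12
q = 1/(1/12) = 12

12.0000


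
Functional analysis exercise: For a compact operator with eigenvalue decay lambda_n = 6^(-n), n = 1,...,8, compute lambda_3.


The eigenvalue formula gives lambda_3 = 1/6^3
= 1/216
= 0.0046

0.0046


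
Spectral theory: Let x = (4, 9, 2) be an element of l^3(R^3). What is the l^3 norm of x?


The l^3 norm = (sum |x_i|^3)^(1/3)
Sum of 3th powers = 64 + 729 + 8 = 801
||x||_3 = (801)^(1/3) = 9.2870

9.2870


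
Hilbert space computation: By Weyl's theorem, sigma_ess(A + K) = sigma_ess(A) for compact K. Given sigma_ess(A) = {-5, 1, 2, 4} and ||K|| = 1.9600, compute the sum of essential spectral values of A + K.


By Weyl's theorem, the essential spectrum is invariant under compact perturbations.
sigma_ess(A + K) = sigma_ess(A) = {-5, 1, 2, 4}
Sum = -5 + 1 + 2 + 4 = 2

2


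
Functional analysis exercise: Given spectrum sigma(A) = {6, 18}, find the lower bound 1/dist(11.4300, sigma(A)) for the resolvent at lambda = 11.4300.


dist(11.4300, {6, 18}) = min(|11.4300 - 6|, |11.4300 - 18|)
= min(5.4300, 6.5700) = 5.4300
Resolvent bound = 1/5.4300 = 0.1842

0.1842


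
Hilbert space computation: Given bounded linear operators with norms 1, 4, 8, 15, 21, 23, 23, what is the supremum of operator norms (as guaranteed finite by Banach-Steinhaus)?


By the Uniform Boundedness Principle, the supremum of norms is finite.
sup_k ||T_k|| = max(1, 4, 8, 15, 21, 23, 23) = 23

23


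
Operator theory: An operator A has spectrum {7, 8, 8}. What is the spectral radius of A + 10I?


Spectrum of A + 10I = {17, 18, 18}
Spectral radius = max |lambda| over the shifted spectrum
= max(17, 18, 18) = 18

18


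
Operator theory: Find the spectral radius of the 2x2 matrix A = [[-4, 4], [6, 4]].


For a 2x2 matrix, eigenvalues satisfy lambda^2 - (trace)*lambda + det = 0
trace = -4 + 4 = 0
det = -4*4 - 4*6 = -40
discriminant = 0^2 - 4*(-40) = 160
spectral radius = max |eigenvalue| = 6.3246

6.3246


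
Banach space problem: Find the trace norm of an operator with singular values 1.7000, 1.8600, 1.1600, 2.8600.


The nuclear norm is the sum of all singular values.
||T||_1 = 1.7000 + 1.8600 + 1.1600 + 2.8600
= 7.5800

7.5800


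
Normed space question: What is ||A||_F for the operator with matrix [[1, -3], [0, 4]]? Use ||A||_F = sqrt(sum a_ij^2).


||A||_F^2 = sum a_ij^2
= 1^2 + (-3)^2 + 0^2 + 4^2
= 1 + 9 + 0 + 16 = 26
||A||_F = sqrt(26) = 5.0990

5.0990


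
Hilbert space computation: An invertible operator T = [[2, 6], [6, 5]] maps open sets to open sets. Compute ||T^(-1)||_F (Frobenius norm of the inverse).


det(T) = 2*5 - 6*6 = -26
T^(-1) = (1/-26) * [[5, -6], [-6, 2]] = [[-0.1923, 0.2308], [0.2308, -0.0769]]
||T^(-1)||_F^2 = (-0.1923)^2 + 0.2308^2 + 0.2308^2 + (-0.0769)^2 = 0.1494
||T^(-1)||_F = sqrt(0.1494) = 0.3865

0.3865


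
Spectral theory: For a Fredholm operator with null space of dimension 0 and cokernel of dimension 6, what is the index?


The Fredholm index is defined as ind(T) = dim(ker T) - dim(coker T)
= 0 - 6
= -6

-6


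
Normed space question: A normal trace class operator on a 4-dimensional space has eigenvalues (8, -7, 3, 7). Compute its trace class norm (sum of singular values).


For a normal operator, singular values equal |eigenvalues|.
Trace norm = sum |lambda_i| = 8 + 7 + 3 + 7
= 25

25


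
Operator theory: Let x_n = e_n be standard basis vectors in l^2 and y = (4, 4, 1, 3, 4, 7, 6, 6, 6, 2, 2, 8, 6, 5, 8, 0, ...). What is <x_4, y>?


x_4 = e_4 is the standard basis vector with 1 in position 4.
<x_4, y> = y_4 = 3
As n -> infinity, <x_n, y> -> 0, confirming weak convergence of (x_n) to 0.

3


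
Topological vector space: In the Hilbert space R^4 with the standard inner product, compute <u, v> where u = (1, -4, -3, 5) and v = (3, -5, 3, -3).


Computing the standard inner product <u, v> = sum u_i * v_i
= 1*3 + -4*-5 + -3*3 + 5*-3
= 3 + 20 + -9 + -15
= -1

-1


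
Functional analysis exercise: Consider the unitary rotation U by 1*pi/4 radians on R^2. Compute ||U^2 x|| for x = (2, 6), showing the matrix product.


U is a rotation by theta = 1*pi/4
U^2 = rotation by 2*theta = 2*pi/4
cos(2*pi/4) = 0.0000, sin(2*pi/4) = 1.0000
U^2 x = (0.0000 * 2 - 1.0000 * 6, 1.0000 * 2 + 0.0000 * 6)
= (-6.0000, 2.0000)
||U^2 x|| = sqrt((-6.0000)^2 + 2.0000^2) = sqrt(40.0000) = 6.3246

6.3246


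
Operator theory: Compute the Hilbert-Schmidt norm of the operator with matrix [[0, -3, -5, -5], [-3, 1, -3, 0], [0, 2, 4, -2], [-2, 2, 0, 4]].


The Hilbert-Schmidt norm is sqrt(sum of squares of all entries).
Sum of squares = 0^2 + (-3)^2 + (-5)^2 + (-5)^2 + (-3)^2 + 1^2 + (-3)^2 + 0^2 + 0^2 + 2^2 + 4^2 + (-2)^2 + (-2)^2 + 2^2 + 0^2 + 4^2
= 0 + 9 + 25 + 25 + 9 + 1 + 9 + 0 + 0 + 4 + 16 + 4 + 4 + 4 + 0 + 16 = 126
||T||_HS = sqrt(126) = 11.2250

11.2250


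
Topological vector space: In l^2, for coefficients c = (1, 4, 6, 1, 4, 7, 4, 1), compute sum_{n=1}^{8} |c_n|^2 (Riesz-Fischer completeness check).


sum |c_n|^2 = 1^2 + 4^2 + 6^2 + 1^2 + 4^2 + 7^2 + 4^2 + 1^2
= 1 + 16 + 36 + 1 + 16 + 49 + 16 + 1
= 136

136


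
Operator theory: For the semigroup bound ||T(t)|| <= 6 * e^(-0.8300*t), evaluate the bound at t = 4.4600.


||T(4.4600)|| <= 6 * exp(-0.8300 * 4.4600)
= 6 * exp(-3.7018)
= 6 * 0.0247
= 0.1481

0.1481


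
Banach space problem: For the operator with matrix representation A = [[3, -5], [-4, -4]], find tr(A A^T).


trace(A * A^T) = sum of squares of all entries
= 3^2 + (-5)^2 + (-4)^2 + (-4)^2
= 9 + 25 + 16 + 16
= 66

66


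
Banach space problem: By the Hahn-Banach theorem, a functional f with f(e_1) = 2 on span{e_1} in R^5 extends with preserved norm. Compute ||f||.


The norm of f is given by ||f|| = sup_{||x||=1} |f(x)|.
On span{e_1}, ||e_1|| = 1, so ||f|| = |f(e_1)| / ||e_1||
= |2| / 1 = 2.0000

2.0000


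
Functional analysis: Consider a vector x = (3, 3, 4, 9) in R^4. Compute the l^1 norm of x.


The l^1 norm equals the sum of absolute values of all components.
||x||_1 = 3 + 3 + 4 + 9
= 19

19.0000


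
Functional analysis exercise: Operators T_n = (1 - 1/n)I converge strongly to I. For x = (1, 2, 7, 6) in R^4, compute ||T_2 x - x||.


T_2 x - x = (1 - 1/2)x - x = -x/2
||x|| = sqrt(90) = 9.4868
||T_2 x - x|| = ||x||/2 = 9.4868/2 = 4.7434

4.7434


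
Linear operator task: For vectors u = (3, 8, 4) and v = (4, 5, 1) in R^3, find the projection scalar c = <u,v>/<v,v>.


Computing <u,v> = 3*4 + 8*5 + 4*1 = 56
Computing <v,v> = 4^2 + 5^2 + 1^2 = 42
Projection coefficient = 56/42 = 1.3333

1.3333


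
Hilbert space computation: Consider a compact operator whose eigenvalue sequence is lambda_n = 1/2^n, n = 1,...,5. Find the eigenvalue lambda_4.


The eigenvalue formula gives lambda_4 = 1/2^4
= 1/16
= 0.0625

0.0625


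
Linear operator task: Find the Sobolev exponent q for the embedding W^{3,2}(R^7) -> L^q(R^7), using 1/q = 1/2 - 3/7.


Using the Sobolev embedding formula: 1/q = 1/p - k/n
1/q = 1/2 - 3/7 = 1/14
q = 1/(1/14) = 14

14.0000


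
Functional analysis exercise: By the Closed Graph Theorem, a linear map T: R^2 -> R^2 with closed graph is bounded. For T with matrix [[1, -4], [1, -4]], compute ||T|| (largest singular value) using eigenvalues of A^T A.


A^T A = [[2, -8], [-8, 32]]
trace(A^T A) = 34, det(A^T A) = 0
discriminant = 34^2 - 4*0 = 1156
Largest eigenvalue of A^T A = (trace + sqrt(disc))/2 = 34.0000
||T|| = sqrt(34.0000) = 5.8310

5.8310


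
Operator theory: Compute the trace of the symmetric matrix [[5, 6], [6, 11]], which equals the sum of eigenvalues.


For a self-adjoint (symmetric) matrix, the eigenvalues are real.
The sum of eigenvalues equals the trace of the matrix.
trace = 5 + 11 = 16

16


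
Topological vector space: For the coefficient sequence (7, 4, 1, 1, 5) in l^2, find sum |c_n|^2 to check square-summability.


sum |c_n|^2 = 7^2 + 4^2 + 1^2 + 1^2 + 5^2
= 49 + 16 + 1 + 1 + 25
= 92

92


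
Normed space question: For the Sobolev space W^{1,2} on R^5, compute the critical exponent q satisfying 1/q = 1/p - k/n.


Using the Sobolev embedding formula: 1/q = 1/p - k/n
1/q = 1/2 - 1/5 = 3/10
q = 1/(3/10) = 10/3 = 3.3333

3.3333


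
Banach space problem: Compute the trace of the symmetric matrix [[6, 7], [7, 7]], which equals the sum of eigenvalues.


For a self-adjoint (symmetric) matrix, the eigenvalues are real.
The sum of eigenvalues equals the trace of the matrix.
trace = 6 + 7 = 13

13


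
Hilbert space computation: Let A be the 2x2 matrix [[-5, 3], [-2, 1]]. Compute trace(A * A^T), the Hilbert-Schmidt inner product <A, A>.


trace(A * A^T) = sum of squares of all entries
= (-5)^2 + 3^2 + (-2)^2 + 1^2
= 25 + 9 + 4 + 1
= 39

39


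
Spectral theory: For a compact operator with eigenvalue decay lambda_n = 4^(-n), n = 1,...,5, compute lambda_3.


The eigenvalue formula gives lambda_3 = 1/4^3
= 1/64
= 0.0156

0.0156


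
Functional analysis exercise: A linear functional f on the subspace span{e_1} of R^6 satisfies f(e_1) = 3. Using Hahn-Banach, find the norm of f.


The norm of f is given by ||f|| = sup_{||x||=1} |f(x)|.
On span{e_1}, ||e_1|| = 1, so ||f|| = |f(e_1)| / ||e_1||
= |3| / 1 = 3.0000

3.0000


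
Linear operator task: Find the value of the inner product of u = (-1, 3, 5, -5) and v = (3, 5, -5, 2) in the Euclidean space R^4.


Computing the standard inner product <u, v> = sum u_i * v_i
= -1*3 + 3*5 + 5*-5 + -5*2
= -3 + 15 + -25 + -10
= -23

-23


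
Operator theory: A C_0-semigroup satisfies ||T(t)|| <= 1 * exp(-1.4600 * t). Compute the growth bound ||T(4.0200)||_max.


||T(4.0200)|| <= 1 * exp(-1.4600 * 4.0200)
= 1 * exp(-5.8692)
= 1 * 0.0028
= 0.0028

0.0028


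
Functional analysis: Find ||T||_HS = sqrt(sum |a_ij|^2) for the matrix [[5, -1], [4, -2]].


The Hilbert-Schmidt norm is sqrt(sum of squares of all entries).
Sum of squares = 5^2 + (-1)^2 + 4^2 + (-2)^2
= 25 + 1 + 16 + 4 = 46
||T||_HS = sqrt(46) = 6.7823

6.7823


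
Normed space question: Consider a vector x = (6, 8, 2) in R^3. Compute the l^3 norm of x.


The l^3 norm = (sum |x_i|^3)^(1/3)
Sum of 3th powers = 216 + 512 + 8 = 736
||x||_3 = (736)^(1/3) = 9.0287

9.0287


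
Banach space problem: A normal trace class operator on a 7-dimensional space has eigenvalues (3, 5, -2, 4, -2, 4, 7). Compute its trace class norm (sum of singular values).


For a normal operator, singular values equal |eigenvalues|.
Trace norm = sum |lambda_i| = 3 + 5 + 2 + 4 + 2 + 4 + 7
= 27

27


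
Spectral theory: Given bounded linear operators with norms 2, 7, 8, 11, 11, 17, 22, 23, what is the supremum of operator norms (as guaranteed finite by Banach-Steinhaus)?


By the Uniform Boundedness Principle, the supremum of norms is finite.
sup_k ||T_k|| = max(2, 7, 8, 11, 11, 17, 22, 23) = 23

23


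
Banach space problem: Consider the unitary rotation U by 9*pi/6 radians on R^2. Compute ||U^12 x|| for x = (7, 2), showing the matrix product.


U is a rotation by theta = 9*pi/6
U^12 = rotation by 12*theta = 108*pi/6 = 0*pi/6 (mod 2*pi)
cos(0*pi/6) = 1.0000, sin(0*pi/6) = 0.0000
U^12 x = (1.0000 * 7 - 0.0000 * 2, 0.0000 * 7 + 1.0000 * 2)
= (7.0000, 2.0000)
||U^12 x|| = sqrt(7.0000^2 + 2.0000^2) = sqrt(53.0000) = 7.2801

7.2801


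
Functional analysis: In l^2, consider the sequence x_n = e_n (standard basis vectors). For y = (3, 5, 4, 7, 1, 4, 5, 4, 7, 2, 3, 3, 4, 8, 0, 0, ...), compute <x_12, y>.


x_12 = e_12 is the standard basis vector with 1 in position 12.
<x_12, y> = y_12 = 3
As n -> infinity, <x_n, y> -> 0, confirming weak convergence of (x_n) to 0.

3


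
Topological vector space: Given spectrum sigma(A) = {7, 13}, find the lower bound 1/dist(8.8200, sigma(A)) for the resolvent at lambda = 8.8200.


dist(8.8200, {7, 13}) = min(|8.8200 - 7|, |8.8200 - 13|)
= min(1.8200, 4.1800) = 1.8200
Resolvent bound = 1/1.8200 = 0.5495

0.5495


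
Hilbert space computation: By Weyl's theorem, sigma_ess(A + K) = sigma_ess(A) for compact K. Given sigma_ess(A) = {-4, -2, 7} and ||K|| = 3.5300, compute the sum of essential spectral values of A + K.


By Weyl's theorem, the essential spectrum is invariant under compact perturbations.
sigma_ess(A + K) = sigma_ess(A) = {-4, -2, 7}
Sum = -4 + -2 + 7 = 1

1


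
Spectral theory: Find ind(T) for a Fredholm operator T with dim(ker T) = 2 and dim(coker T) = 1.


The Fredholm index is defined as ind(T) = dim(ker T) - dim(coker T)
= 2 - 1
= 1

1


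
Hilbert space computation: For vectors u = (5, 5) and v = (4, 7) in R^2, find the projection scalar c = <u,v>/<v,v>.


Computing <u,v> = 5*4 + 5*7 = 55
Computing <v,v> = 4^2 + 7^2 = 65
Projection coefficient = 55/65 = 0.8462

0.8462


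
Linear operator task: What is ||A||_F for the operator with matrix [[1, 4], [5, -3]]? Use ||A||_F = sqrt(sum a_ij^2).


||A||_F^2 = sum a_ij^2
= 1^2 + 4^2 + 5^2 + (-3)^2
= 1 + 16 + 25 + 9 = 51
||A||_F = sqrt(51) = 7.1414

7.1414


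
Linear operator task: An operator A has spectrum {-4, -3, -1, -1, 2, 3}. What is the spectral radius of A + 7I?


Spectrum of A + 7I = {3, 4, 6, 6, 9, 10}
Spectral radius = max |lambda| over the shifted spectrum
= max(3, 4, 6, 6, 9, 10) = 10

10


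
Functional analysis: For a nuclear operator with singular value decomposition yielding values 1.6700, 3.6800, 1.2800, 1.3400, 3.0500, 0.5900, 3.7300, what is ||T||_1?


The nuclear norm is the sum of all singular values.
||T||_1 = 1.6700 + 3.6800 + 1.2800 + 1.3400 + 3.0500 + 0.5900 + 3.7300
= 15.3400

15.3400


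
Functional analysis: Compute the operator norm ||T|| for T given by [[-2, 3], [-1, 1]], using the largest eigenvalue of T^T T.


A^T A = [[5, -7], [-7, 10]]
trace(A^T A) = 15, det(A^T A) = 1
discriminant = 15^2 - 4*1 = 221
Largest eigenvalue of A^T A = (trace + sqrt(disc))/2 = 14.9330
||T|| = sqrt(14.9330) = 3.8643

3.8643


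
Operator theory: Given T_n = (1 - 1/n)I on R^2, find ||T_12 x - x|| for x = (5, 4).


T_12 x - x = (1 - 1/12)x - x = -x/12
||x|| = sqrt(41) = 6.4031
||T_12 x - x|| = ||x||/12 = 6.4031/12 = 0.5336

0.5336


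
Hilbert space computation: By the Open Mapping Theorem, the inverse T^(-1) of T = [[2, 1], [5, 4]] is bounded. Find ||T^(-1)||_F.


det(T) = 2*4 - 1*5 = 3
T^(-1) = (1/3) * [[4, -1], [-5, 2]] = [[1.3333, -0.3333], [-1.6667, 0.6667]]
||T^(-1)||_F^2 = 1.3333^2 + (-0.3333)^2 + (-1.6667)^2 + 0.6667^2 = 5.1111
||T^(-1)||_F = sqrt(5.1111) = 2.2608

2.2608


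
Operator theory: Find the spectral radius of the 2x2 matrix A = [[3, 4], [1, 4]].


For a 2x2 matrix, eigenvalues satisfy lambda^2 - (trace)*lambda + det = 0
trace = 3 + 4 = 7
det = 3*4 - 4*1 = 8
discriminant = 7^2 - 4*(8) = 17
spectral radius = max |eigenvalue| = 5.5616

5.5616


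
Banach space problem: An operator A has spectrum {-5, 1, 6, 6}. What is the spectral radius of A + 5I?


Spectrum of A + 5I = {0, 6, 11, 11}
Spectral radius = max |lambda| over the shifted spectrum
= max(0, 6, 11, 11) = 11

11


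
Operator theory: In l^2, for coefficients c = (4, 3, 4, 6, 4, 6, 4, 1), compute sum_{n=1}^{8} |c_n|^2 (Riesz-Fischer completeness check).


sum |c_n|^2 = 4^2 + 3^2 + 4^2 + 6^2 + 4^2 + 6^2 + 4^2 + 1^2
= 16 + 9 + 16 + 36 + 16 + 36 + 16 + 1
= 146

146


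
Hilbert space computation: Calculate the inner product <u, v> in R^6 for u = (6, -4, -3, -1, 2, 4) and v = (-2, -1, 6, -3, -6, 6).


Computing the standard inner product <u, v> = sum u_i * v_i
= 6*-2 + -4*-1 + -3*6 + -1*-3 + 2*-6 + 4*6
= -12 + 4 + -18 + 3 + -12 + 24
= -11

-11


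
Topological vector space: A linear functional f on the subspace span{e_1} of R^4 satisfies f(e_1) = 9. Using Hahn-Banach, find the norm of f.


The norm of f is given by ||f|| = sup_{||x||=1} |f(x)|.
On span{e_1}, ||e_1|| = 1, so ||f|| = |f(e_1)| / ||e_1||
= |9| / 1 = 9.0000

9.0000


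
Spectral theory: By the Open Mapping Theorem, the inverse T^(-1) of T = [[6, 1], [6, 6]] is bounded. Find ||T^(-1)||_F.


det(T) = 6*6 - 1*6 = 30
T^(-1) = (1/30) * [[6, -1], [-6, 6]] = [[0.2000, -0.0333], [-0.2000, 0.2000]]
||T^(-1)||_F^2 = 0.2000^2 + (-0.0333)^2 + (-0.2000)^2 + 0.2000^2 = 0.1211
||T^(-1)||_F = sqrt(0.1211) = 0.3480

0.3480


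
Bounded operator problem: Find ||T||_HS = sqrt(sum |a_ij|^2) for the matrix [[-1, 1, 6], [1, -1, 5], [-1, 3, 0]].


The Hilbert-Schmidt norm is sqrt(sum of squares of all entries).
Sum of squares = (-1)^2 + 1^2 + 6^2 + 1^2 + (-1)^2 + 5^2 + (-1)^2 + 3^2 + 0^2
= 1 + 1 + 36 + 1 + 1 + 25 + 1 + 9 + 0 = 75
||T||_HS = sqrt(75) = 8.6603

8.6603


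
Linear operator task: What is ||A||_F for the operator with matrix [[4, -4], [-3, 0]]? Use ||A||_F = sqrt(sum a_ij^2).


||A||_F^2 = sum a_ij^2
= 4^2 + (-4)^2 + (-3)^2 + 0^2
= 16 + 16 + 9 + 0 = 41
||A||_F = sqrt(41) = 6.4031

6.4031


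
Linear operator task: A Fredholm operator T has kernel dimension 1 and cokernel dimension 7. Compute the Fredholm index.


The Fredholm index is defined as ind(T) = dim(ker T) - dim(coker T)
= 1 - 7
= -6

-6


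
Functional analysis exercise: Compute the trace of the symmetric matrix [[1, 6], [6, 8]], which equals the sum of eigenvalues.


For a self-adjoint (symmetric) matrix, the eigenvalues are real.
The sum of eigenvalues equals the trace of the matrix.
trace = 1 + 8 = 9

9


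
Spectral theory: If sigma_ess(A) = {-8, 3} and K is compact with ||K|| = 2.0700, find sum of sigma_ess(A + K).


By Weyl's theorem, the essential spectrum is invariant under compact perturbations.
sigma_ess(A + K) = sigma_ess(A) = {-8, 3}
Sum = -8 + 3 = -5

-5


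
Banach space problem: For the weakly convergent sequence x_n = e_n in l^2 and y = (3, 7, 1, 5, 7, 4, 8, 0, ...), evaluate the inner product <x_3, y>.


x_3 = e_3 is the standard basis vector with 1 in position 3.
<x_3, y> = y_3 = 1
As n -> infinity, <x_n, y> -> 0, confirming weak convergence of (x_n) to 0.

1


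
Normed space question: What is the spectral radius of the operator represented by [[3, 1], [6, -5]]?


For a 2x2 matrix, eigenvalues satisfy lambda^2 - (trace)*lambda + det = 0
trace = 3 + -5 = -2
det = 3*-5 - 1*6 = -21
discriminant = (-2)^2 - 4*(-21) = 88
spectral radius = max |eigenvalue| = 5.6904

5.6904


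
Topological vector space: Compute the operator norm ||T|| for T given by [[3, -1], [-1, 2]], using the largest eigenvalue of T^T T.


A^T A = [[10, -5], [-5, 5]]
trace(A^T A) = 15, det(A^T A) = 25
discriminant = 15^2 - 4*25 = 125
Largest eigenvalue of A^T A = (trace + sqrt(disc))/2 = 13.0902
||T|| = sqrt(13.0902) = 3.6180

3.6180


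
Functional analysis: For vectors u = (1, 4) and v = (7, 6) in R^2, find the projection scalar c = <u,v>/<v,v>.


Computing <u,v> = 1*7 + 4*6 = 31
Computing <v,v> = 7^2 + 6^2 = 85
Projection coefficient = 31/85 = 0.3647

0.3647


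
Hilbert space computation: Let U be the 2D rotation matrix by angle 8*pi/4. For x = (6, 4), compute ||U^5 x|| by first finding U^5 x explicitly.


U is a rotation by theta = 8*pi/4
U^5 = rotation by 5*theta = 40*pi/4 = 0*pi/4 (mod 2*pi)
cos(0*pi/4) = 1.0000, sin(0*pi/4) = 0.0000
U^5 x = (1.0000 * 6 - 0.0000 * 4, 0.0000 * 6 + 1.0000 * 4)
= (6.0000, 4.0000)
||U^5 x|| = sqrt(6.0000^2 + 4.0000^2) = sqrt(52.0000) = 7.2111

7.2111


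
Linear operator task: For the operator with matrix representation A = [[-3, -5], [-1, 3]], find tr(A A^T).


trace(A * A^T) = sum of squares of all entries
= (-3)^2 + (-5)^2 + (-1)^2 + 3^2
= 9 + 25 + 1 + 9
= 44

44


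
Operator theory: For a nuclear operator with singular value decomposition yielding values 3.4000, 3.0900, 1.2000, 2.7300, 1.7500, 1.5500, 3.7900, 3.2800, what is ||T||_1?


The nuclear norm is the sum of all singular values.
||T||_1 = 3.4000 + 3.0900 + 1.2000 + 2.7300 + 1.7500 + 1.5500 + 3.7900 + 3.2800
= 20.7900

20.7900


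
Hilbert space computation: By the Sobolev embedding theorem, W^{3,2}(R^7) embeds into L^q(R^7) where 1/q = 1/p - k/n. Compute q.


Using the Sobolev embedding formula: 1/q = 1/p - k/n
1/q = 1/2 - 3/7 = 1/14
q = 1/(1/14) = 14

14.0000
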